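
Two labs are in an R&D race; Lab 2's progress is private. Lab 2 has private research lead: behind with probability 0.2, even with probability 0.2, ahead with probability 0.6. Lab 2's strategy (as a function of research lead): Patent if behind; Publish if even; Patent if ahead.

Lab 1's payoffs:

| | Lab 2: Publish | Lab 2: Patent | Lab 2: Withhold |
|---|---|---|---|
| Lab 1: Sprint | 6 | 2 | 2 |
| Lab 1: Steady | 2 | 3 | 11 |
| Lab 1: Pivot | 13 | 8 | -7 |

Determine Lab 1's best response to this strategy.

E[Sprint] = 0.2·(2) + 0.2·(6) + 0.6·(2) = 2.8
E[Steady] = 0.2·(3) + 0.2·(2) + 0.6·(3) = 2.8
E[Pivot] = 0.2·(8) + 0.2·(13) + 0.6·(8) = 9
Best response: Pivot (9 is the largest).

Pivot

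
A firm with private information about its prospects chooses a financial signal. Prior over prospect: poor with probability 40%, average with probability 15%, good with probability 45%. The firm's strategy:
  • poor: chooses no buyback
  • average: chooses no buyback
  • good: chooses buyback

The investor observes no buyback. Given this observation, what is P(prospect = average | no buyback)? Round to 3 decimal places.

0.273

P(no buyback) = 0.4·1 + 0.15·1 + 0.45·0 = 0.55
P(average | no buyback) = (0.15·1) / 0.55 = 0.15 / 0.55 = 0.272727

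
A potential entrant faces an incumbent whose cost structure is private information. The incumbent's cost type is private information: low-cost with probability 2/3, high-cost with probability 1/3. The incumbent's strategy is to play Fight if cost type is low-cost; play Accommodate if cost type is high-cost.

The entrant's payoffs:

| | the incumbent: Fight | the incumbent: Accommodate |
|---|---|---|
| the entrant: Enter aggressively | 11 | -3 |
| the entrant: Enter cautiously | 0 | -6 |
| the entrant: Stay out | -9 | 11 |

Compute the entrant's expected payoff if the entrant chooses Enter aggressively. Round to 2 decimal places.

6.33

Take the expectation over the incumbent's cost type, weighting each type's action by its prior probability.
E[Enter aggressively] = 2/3·11 + 1/3·(-3) = 22/3 + (-1) = 19/3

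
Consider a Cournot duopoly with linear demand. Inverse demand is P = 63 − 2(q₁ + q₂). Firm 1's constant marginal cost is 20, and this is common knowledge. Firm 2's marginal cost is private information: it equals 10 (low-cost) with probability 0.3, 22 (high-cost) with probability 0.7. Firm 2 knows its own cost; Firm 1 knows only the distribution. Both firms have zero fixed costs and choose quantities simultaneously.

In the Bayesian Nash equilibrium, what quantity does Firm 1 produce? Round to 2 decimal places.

Type-c best response for Firm 2: q₂(c) = (63 − c)/4 − q₁/2.
Firm 1 maximizes expected profit; its first-order condition is 63 − 4q₁ − 2E[q₂] − 20 = 0.
Substituting E[q₂] and solving: E[c₂] = 18.4, so q₁ = (63 − 2·20 + 18.4)/6 = 6.9.

6.90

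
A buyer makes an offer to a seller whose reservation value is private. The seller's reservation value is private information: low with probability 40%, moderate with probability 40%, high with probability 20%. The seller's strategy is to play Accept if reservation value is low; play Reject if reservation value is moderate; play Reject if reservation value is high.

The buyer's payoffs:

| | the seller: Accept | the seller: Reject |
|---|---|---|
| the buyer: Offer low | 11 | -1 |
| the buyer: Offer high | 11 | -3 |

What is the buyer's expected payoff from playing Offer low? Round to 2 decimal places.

3.80

Take the expectation over the seller's reservation value, weighting each type's action by its prior probability.
E[Offer low] = 0.4·11 + 0.4·(-1) + 0.2·(-1) = 4.4 + (-0.4) + (-0.2) = 3.8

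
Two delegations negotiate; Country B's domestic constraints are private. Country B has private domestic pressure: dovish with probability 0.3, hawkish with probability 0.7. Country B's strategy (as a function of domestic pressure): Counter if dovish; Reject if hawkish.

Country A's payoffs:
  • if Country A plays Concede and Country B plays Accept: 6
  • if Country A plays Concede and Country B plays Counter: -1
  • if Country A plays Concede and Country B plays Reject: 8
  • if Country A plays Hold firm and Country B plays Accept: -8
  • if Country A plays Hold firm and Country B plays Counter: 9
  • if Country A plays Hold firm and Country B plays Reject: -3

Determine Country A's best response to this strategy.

Compute Country A's expected payoff for each action, taking the expectation over Country B's type.
E[Concede] = 0.3·(-1) + 0.7·(8) = 5.3
E[Hold firm] = 0.3·(9) + 0.7·(-3) = 0.6
Best response: Concede (5.3 is the largest).

Concede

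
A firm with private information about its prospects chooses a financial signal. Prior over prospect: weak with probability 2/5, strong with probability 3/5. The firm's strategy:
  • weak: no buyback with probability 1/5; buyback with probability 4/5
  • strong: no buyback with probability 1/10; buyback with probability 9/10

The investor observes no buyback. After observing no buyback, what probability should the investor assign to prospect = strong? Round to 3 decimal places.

0.429

Apply Bayes' rule using the sender's strategy as the likelihood.
P(no buyback) = (2/5)·(1/5) + (3/5)·(1/10) = 7/50
P(strong | no buyback) = ((3/5)·(1/10)) / (7/50) = (3/50) / (7/50) = 3/7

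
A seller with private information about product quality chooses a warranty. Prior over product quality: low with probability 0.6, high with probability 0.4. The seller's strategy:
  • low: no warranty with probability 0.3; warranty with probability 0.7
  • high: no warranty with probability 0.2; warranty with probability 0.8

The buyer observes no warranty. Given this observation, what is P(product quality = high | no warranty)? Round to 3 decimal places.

0.308

P(no warranty) = 0.6·0.3 + 0.4·0.2 = 0.26
P(high | no warranty) = (0.4·0.2) / 0.26 = 0.08 / 0.26 = 0.307692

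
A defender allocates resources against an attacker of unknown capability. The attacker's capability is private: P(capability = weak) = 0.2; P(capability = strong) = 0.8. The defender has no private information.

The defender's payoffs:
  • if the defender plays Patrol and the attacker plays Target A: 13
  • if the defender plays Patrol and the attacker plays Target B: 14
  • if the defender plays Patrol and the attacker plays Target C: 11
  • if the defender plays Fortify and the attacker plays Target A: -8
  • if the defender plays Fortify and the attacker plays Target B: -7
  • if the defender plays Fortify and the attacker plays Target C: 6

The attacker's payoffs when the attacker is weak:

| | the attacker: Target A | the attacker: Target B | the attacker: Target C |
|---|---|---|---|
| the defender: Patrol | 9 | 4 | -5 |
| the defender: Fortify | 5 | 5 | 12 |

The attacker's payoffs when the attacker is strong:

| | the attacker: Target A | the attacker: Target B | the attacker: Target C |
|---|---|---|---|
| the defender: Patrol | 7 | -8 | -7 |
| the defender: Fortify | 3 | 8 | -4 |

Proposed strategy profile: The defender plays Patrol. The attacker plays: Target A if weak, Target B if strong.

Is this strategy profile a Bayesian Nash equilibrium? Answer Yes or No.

No

The defender plays Patrol: E[Patrol] = 0.2·(13) + 0.8·(14) = 13.8; E[Fortify] = -7.2. Best-responding. ✓
The attacker (capability weak), facing Patrol: Target A gives 9, Target B gives 4, Target C gives -5. Proposed Target A is best. ✓
The attacker (capability strong), facing Patrol: Target A gives 7, Target B gives -8, Target C gives -7. Proposed Target B is not best — profitable deviation exists. ✗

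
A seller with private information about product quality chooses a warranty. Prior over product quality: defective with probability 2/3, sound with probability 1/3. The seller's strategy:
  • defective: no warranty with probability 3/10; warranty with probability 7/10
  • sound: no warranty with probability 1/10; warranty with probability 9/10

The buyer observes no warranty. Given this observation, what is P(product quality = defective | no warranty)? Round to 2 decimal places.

P(no warranty) = (2/3)·(3/10) + (1/3)·(1/10) = 7/30
P(defective | no warranty) = ((2/3)·(3/10)) / (7/30) = (1/5) / (7/30) = 6/7

0.86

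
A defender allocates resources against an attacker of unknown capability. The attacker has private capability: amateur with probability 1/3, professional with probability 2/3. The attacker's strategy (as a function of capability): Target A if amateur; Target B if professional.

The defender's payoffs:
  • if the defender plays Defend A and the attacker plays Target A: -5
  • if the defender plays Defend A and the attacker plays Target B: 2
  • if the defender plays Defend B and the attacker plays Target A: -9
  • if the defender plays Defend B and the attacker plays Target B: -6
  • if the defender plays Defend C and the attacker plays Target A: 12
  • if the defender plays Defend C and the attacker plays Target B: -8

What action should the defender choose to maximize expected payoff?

Compute the defender's expected payoff for each action, taking the expectation over the attacker's type.
E[Defend A] = 1/3·(-5) + 2/3·(2) = -1/3
E[Defend B] = 1/3·(-9) + 2/3·(-6) = -7
E[Defend C] = 1/3·(12) + 2/3·(-8) = -4/3
Best response: Defend A (-1/3 is the largest).

Defend A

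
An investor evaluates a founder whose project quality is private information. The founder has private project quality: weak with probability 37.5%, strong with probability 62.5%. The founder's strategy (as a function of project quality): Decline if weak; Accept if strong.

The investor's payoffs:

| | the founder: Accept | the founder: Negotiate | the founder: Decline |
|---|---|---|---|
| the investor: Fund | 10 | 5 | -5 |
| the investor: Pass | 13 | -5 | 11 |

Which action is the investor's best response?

Pass

E[Fund] = 0.375·(-5) + 0.625·(10) = 4.375
E[Pass] = 0.375·(11) + 0.625·(13) = 12.25
Best response: Pass (12.25 is the largest).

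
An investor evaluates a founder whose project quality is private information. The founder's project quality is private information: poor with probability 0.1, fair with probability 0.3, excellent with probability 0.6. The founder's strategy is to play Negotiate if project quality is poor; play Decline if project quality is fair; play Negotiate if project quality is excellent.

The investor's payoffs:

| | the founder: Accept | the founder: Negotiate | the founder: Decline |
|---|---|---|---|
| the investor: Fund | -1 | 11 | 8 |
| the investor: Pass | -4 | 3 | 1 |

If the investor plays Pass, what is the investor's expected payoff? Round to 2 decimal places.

2.40

Take the expectation over the founder's project quality, weighting each type's action by its prior probability.
E[Pass] = 0.1·3 + 0.3·1 + 0.6·3 = 0.3 + 0.3 + 1.8 = 2.4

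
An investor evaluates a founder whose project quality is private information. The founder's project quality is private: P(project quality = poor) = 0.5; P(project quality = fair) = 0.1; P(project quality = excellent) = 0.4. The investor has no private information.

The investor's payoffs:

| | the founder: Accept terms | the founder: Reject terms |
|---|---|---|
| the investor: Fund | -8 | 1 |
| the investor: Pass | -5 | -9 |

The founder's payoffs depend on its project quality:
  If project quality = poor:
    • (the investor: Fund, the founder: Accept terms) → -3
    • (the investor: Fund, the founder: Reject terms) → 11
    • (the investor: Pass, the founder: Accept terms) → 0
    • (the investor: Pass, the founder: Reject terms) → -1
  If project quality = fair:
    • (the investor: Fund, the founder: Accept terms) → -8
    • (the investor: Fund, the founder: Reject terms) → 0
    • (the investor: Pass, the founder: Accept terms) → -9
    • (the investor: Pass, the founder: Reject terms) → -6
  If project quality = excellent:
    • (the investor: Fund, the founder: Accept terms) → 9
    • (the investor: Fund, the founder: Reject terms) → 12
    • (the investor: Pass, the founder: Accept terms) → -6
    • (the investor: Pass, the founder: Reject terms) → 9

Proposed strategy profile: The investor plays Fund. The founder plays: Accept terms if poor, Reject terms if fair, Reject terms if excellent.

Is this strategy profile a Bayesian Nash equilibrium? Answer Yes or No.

No

The investor plays Fund: E[Fund] = 0.5·(-8) + 0.1·(1) + 0.4·(1) = -3.5; E[Pass] = -7. Best-responding. ✓
The founder (project quality poor), facing Fund: Accept terms gives -3, Reject terms gives 11. Proposed Accept terms is not best — profitable deviation exists. ✗
The founder (project quality fair), facing Fund: Accept terms gives -8, Reject terms gives 0. Proposed Reject terms is best. ✓
The founder (project quality excellent), facing Fund: Accept terms gives 9, Reject terms gives 12. Proposed Reject terms is best. ✓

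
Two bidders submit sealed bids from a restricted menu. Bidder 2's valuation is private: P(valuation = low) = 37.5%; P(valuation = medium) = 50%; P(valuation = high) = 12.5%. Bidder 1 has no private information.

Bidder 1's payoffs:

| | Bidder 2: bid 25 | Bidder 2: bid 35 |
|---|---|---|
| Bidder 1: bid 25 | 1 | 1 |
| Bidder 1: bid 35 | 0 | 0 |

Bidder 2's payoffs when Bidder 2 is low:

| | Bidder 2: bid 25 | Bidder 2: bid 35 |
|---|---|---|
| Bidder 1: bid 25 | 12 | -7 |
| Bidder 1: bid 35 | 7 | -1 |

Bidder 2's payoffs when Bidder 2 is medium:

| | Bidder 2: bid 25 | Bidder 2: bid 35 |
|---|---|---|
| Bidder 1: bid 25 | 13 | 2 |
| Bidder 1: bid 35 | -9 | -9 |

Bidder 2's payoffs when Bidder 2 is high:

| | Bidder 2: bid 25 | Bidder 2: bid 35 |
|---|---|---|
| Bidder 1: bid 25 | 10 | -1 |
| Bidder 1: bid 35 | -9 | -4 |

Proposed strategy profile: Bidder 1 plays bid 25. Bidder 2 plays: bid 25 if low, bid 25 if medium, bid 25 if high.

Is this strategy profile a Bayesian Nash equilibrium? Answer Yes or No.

Yes

Bidder 1 plays bid 25: E[bid 25] = 0.375·(1) + 0.5·(1) + 0.125·(1) = 1; E[bid 35] = 0. Best-responding. ✓
Bidder 2 (valuation low), facing bid 25: bid 25 gives 12, bid 35 gives -7. Proposed bid 25 is best. ✓
Bidder 2 (valuation medium), facing bid 25: bid 25 gives 13, bid 35 gives 2. Proposed bid 25 is best. ✓
Bidder 2 (valuation high), facing bid 25: bid 25 gives 10, bid 35 gives -1. Proposed bid 25 is best. ✓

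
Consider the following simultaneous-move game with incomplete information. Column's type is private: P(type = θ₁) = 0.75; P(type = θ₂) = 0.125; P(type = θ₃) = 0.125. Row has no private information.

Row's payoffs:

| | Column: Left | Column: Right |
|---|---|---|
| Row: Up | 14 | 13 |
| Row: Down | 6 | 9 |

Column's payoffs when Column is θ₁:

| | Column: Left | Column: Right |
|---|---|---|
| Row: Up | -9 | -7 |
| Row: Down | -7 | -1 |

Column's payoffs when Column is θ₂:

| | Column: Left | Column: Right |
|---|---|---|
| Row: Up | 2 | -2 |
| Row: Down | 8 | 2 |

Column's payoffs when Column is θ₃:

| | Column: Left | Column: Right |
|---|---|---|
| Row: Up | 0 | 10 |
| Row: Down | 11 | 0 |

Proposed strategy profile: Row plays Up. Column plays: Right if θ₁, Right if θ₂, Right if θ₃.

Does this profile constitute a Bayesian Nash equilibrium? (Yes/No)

Row plays Up: E[Up] = 0.75·(13) + 0.125·(13) + 0.125·(13) = 13; E[Down] = 9. Best-responding. ✓
Column (type θ₁), facing Up: Left gives -9, Right gives -7. Proposed Right is best. ✓
Column (type θ₂), facing Up: Left gives 2, Right gives -2. Proposed Right is not best — profitable deviation exists. ✗
Column (type θ₃), facing Up: Left gives 0, Right gives 10. Proposed Right is best. ✓

No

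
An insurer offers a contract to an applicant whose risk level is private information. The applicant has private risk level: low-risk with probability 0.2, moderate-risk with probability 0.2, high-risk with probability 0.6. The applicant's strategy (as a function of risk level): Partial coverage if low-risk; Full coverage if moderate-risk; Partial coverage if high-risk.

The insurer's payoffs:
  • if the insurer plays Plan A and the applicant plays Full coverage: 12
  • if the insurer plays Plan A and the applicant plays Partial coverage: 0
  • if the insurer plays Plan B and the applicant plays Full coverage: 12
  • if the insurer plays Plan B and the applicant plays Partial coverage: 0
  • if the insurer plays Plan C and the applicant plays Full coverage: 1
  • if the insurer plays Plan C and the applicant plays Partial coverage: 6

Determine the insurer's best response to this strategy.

Plan C

Compute the insurer's expected payoff for each action, taking the expectation over the applicant's type.
E[Plan A] = 0.2·(0) + 0.2·(12) + 0.6·(0) = 2.4
E[Plan B] = 0.2·(0) + 0.2·(12) + 0.6·(0) = 2.4
E[Plan C] = 0.2·(6) + 0.2·(1) + 0.6·(6) = 5
Best response: Plan C (5 is the largest).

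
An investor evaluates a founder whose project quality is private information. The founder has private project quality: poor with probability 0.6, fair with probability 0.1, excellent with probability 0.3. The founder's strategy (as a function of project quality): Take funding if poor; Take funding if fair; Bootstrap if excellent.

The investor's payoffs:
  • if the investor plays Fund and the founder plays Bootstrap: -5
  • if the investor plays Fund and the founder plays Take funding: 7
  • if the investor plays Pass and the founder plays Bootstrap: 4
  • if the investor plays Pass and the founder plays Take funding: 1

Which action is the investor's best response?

E[Fund] = 0.6·(7) + 0.1·(7) + 0.3·(-5) = 3.4
E[Pass] = 0.6·(1) + 0.1·(1) + 0.3·(4) = 1.9
Best response: Fund (3.4 is the largest).

Fund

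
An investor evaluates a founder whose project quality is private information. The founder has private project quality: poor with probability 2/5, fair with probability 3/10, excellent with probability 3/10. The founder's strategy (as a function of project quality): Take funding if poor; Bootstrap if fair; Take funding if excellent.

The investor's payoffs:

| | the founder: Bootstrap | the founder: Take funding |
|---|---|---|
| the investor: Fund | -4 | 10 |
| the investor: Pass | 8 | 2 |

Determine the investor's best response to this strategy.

Compute the investor's expected payoff for each action, taking the expectation over the founder's type.
E[Fund] = 2/5·(10) + 3/10·(-4) + 3/10·(10) = 29/5
E[Pass] = 2/5·(2) + 3/10·(8) + 3/10·(2) = 19/5
Best response: Fund (29/5 is the largest).

Fund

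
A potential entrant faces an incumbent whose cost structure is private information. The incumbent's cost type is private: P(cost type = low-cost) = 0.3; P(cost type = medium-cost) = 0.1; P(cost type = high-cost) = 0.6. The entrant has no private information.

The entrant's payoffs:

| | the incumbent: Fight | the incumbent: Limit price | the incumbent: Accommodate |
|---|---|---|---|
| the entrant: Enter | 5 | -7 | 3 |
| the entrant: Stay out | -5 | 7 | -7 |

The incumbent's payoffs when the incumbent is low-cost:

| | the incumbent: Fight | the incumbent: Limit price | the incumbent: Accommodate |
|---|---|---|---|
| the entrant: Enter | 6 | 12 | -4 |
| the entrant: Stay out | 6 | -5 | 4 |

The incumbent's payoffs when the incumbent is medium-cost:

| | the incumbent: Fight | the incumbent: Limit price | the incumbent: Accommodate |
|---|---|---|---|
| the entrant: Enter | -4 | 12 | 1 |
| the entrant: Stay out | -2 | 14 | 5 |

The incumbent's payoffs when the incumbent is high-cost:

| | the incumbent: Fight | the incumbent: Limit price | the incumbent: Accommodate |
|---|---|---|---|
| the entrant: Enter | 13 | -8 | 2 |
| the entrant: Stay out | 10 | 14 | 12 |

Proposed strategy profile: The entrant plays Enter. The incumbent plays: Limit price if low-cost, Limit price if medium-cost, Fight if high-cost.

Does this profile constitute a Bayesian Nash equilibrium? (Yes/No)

Yes

The entrant plays Enter: E[Enter] = 0.3·(-7) + 0.1·(-7) + 0.6·(5) = 0.2; E[Stay out] = -0.2. Best-responding. ✓
The incumbent (cost type low-cost), facing Enter: Fight gives 6, Limit price gives 12, Accommodate gives -4. Proposed Limit price is best. ✓
The incumbent (cost type medium-cost), facing Enter: Fight gives -4, Limit price gives 12, Accommodate gives 1. Proposed Limit price is best. ✓
The incumbent (cost type high-cost), facing Enter: Fight gives 13, Limit price gives -8, Accommodate gives 2. Proposed Fight is best. ✓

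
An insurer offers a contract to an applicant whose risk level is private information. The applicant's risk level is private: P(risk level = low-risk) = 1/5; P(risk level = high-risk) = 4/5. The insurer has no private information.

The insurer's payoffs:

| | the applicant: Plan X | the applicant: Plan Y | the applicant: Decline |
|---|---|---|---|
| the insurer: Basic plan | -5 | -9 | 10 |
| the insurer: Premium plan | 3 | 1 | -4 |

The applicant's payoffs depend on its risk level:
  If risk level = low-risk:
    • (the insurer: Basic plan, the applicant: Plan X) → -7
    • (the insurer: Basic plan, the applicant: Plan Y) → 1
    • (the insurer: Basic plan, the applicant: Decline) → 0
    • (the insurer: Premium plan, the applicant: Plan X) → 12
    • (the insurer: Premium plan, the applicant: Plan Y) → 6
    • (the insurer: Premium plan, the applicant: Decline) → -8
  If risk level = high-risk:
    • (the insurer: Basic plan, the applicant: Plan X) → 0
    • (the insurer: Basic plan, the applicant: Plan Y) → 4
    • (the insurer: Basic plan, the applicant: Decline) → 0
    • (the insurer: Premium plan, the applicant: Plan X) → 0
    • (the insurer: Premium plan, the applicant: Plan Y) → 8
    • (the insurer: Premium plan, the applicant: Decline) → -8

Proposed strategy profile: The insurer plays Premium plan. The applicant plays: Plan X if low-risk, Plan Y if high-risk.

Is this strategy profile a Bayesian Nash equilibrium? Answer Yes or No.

Yes

The insurer plays Premium plan: E[Premium plan] = 1/5·(3) + 4/5·(1) = 7/5; E[Basic plan] = -41/5. Best-responding. ✓
The applicant (risk level low-risk), facing Premium plan: Plan X gives 12, Plan Y gives 6, Decline gives -8. Proposed Plan X is best. ✓
The applicant (risk level high-risk), facing Premium plan: Plan X gives 0, Plan Y gives 8, Decline gives -8. Proposed Plan Y is best. ✓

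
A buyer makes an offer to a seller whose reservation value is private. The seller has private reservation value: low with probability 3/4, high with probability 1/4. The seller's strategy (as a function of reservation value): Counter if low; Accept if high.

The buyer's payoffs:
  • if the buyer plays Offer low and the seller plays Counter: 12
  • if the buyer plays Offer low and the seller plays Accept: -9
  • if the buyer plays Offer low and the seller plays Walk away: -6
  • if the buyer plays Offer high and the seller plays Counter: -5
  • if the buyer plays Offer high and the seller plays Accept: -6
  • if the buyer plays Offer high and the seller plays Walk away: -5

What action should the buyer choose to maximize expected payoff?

E[Offer low] = 3/4·(12) + 1/4·(-9) = 27/4
E[Offer high] = 3/4·(-5) + 1/4·(-6) = -21/4
Best response: Offer low (27/4 is the largest).

Offer low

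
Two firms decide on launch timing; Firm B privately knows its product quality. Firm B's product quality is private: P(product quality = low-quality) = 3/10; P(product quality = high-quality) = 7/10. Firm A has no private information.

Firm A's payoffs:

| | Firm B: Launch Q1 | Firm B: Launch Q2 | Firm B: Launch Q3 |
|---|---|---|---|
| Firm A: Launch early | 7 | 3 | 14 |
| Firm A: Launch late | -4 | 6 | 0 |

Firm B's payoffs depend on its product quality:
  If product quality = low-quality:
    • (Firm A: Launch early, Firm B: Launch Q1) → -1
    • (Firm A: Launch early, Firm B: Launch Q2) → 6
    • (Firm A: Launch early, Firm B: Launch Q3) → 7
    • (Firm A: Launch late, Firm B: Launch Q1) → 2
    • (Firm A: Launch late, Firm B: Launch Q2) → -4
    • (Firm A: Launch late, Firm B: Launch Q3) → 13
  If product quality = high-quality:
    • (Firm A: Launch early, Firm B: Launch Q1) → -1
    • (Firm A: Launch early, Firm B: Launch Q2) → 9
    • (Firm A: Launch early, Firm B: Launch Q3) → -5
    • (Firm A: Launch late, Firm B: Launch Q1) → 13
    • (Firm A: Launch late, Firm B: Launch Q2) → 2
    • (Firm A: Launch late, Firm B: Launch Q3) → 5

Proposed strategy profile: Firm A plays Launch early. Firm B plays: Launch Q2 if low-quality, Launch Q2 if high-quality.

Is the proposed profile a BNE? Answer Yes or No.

No

Firm A plays Launch early: E[Launch early] = 3/10·(3) + 7/10·(3) = 3; E[Launch late] = 6. Not best-responding. ✗
Firm B (product quality low-quality), facing Launch early: Launch Q1 gives -1, Launch Q2 gives 6, Launch Q3 gives 7. Proposed Launch Q2 is not best — profitable deviation exists. ✗
Firm B (product quality high-quality), facing Launch early: Launch Q1 gives -1, Launch Q2 gives 9, Launch Q3 gives -5. Proposed Launch Q2 is best. ✓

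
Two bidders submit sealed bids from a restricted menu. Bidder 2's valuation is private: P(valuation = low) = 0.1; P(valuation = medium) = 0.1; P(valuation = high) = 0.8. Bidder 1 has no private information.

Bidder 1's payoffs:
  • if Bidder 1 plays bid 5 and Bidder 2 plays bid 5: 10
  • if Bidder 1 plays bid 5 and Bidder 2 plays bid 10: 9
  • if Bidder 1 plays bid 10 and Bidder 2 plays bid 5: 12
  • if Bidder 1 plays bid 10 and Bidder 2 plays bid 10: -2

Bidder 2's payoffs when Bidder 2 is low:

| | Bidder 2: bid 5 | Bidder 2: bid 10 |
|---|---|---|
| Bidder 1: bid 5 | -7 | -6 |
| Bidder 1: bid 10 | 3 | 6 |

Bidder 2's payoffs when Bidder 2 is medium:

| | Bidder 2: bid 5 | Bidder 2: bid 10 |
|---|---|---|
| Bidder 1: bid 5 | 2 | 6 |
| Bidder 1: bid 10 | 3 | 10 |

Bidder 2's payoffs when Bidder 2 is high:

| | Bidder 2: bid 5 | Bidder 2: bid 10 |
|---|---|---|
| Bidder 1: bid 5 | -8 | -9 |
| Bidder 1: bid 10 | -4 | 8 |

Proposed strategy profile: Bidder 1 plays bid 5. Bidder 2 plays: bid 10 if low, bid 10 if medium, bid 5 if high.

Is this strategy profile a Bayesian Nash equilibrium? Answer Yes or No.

Yes

Bidder 1 plays bid 5: E[bid 5] = 0.1·(9) + 0.1·(9) + 0.8·(10) = 9.8; E[bid 10] = 9.2. Best-responding. ✓
Bidder 2 (valuation low), facing bid 5: bid 5 gives -7, bid 10 gives -6. Proposed bid 10 is best. ✓
Bidder 2 (valuation medium), facing bid 5: bid 5 gives 2, bid 10 gives 6. Proposed bid 10 is best. ✓
Bidder 2 (valuation high), facing bid 5: bid 5 gives -8, bid 10 gives -9. Proposed bid 5 is best. ✓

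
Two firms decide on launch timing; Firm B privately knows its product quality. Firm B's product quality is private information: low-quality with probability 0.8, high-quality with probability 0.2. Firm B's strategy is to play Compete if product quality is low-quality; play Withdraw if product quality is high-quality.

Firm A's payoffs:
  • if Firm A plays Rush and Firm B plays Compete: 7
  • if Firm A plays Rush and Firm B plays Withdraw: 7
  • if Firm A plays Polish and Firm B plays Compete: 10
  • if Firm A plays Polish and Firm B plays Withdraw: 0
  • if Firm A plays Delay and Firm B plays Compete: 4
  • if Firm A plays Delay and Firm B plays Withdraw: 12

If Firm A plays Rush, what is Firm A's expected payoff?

7

E[Rush] = 0.8·7 + 0.2·7 = 5.6 + 1.4 = 7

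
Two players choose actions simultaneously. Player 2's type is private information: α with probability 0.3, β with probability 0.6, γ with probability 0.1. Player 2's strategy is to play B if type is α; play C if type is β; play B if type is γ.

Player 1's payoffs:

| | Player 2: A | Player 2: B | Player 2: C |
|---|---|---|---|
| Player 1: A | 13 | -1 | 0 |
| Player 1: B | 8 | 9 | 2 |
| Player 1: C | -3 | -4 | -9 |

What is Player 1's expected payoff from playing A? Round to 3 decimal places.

-0.400

Take the expectation over Player 2's type, weighting each type's action by its prior probability.
E[A] = 0.3·(-1) + 0.6·0 + 0.1·(-1) = (-0.3) + 0 + (-0.1) = -0.4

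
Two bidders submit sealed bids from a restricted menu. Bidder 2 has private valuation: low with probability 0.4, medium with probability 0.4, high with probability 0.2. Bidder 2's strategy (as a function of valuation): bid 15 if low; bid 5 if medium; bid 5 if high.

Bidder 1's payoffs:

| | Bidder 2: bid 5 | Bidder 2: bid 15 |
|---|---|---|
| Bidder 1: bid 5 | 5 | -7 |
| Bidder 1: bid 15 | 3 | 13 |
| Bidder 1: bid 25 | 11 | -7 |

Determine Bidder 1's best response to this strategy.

E[bid 5] = 0.4·(-7) + 0.4·(5) + 0.2·(5) = 0.2
E[bid 15] = 0.4·(13) + 0.4·(3) + 0.2·(3) = 7
E[bid 25] = 0.4·(-7) + 0.4·(11) + 0.2·(11) = 3.8
Best response: bid 15 (7 is the largest).

bid 15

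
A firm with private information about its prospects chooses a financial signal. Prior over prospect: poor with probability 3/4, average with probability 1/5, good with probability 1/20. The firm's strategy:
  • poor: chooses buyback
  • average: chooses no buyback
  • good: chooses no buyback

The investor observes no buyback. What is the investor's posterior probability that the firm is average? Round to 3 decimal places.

0.800

P(no buyback) = (3/4)·0 + (1/5)·1 + (1/20)·1 = 1/4
P(average | no buyback) = ((1/5)·1) / (1/4) = (1/5) / (1/4) = 4/5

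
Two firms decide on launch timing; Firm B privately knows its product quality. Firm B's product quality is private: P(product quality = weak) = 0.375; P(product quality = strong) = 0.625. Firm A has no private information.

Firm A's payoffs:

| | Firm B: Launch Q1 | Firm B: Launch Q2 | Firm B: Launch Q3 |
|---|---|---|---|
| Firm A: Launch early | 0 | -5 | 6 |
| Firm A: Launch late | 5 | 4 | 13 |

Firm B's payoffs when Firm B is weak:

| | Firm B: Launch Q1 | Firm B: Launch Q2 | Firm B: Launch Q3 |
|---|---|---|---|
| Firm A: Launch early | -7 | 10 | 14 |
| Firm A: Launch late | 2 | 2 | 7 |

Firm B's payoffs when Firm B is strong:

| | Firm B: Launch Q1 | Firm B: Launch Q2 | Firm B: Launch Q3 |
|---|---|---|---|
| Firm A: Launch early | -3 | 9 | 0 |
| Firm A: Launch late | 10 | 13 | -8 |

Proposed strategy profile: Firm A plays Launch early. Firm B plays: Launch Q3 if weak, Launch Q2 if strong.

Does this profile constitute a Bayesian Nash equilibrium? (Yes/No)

Firm A plays Launch early: E[Launch early] = 0.375·(6) + 0.625·(-5) = -0.875; E[Launch late] = 7.375. Not best-responding. ✗
Firm B (product quality weak), facing Launch early: Launch Q1 gives -7, Launch Q2 gives 10, Launch Q3 gives 14. Proposed Launch Q3 is best. ✓
Firm B (product quality strong), facing Launch early: Launch Q1 gives -3, Launch Q2 gives 9, Launch Q3 gives 0. Proposed Launch Q2 is best. ✓

No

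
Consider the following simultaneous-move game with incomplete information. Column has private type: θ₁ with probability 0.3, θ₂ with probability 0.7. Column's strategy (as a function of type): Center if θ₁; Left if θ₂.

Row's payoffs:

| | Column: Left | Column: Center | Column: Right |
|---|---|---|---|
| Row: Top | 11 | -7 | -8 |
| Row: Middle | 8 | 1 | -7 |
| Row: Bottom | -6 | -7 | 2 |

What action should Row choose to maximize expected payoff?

E[Top] = 0.3·(-7) + 0.7·(11) = 5.6
E[Middle] = 0.3·(1) + 0.7·(8) = 5.9
E[Bottom] = 0.3·(-7) + 0.7·(-6) = -6.3
Best response: Middle (5.9 is the largest).

Middle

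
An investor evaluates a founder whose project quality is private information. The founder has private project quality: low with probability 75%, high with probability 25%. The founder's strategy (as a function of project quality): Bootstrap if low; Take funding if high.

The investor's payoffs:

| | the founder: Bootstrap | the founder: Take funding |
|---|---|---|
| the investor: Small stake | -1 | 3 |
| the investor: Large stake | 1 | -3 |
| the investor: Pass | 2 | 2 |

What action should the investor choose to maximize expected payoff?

Pass

Compute the investor's expected payoff for each action, taking the expectation over the founder's type.
E[Small stake] = 0.75·(-1) + 0.25·(3) = 0
E[Large stake] = 0.75·(1) + 0.25·(-3) = 0
E[Pass] = 0.75·(2) + 0.25·(2) = 2
Best response: Pass (2 is the largest).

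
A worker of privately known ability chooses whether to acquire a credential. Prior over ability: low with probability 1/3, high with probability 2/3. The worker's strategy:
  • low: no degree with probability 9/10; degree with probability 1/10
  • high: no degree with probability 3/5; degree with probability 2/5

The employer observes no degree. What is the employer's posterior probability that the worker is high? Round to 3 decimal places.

0.571

P(no degree) = (1/3)·(9/10) + (2/3)·(3/5) = 7/10
P(high | no degree) = ((2/3)·(3/5)) / (7/10) = (2/5) / (7/10) = 4/7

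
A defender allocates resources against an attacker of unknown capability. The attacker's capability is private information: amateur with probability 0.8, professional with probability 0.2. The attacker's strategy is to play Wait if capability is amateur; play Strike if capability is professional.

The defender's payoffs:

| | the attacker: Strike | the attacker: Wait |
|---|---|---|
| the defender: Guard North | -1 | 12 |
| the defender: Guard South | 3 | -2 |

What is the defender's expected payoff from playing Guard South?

-1

E[Guard South] = 0.8·(-2) + 0.2·3 = (-1.6) + 0.6 = -1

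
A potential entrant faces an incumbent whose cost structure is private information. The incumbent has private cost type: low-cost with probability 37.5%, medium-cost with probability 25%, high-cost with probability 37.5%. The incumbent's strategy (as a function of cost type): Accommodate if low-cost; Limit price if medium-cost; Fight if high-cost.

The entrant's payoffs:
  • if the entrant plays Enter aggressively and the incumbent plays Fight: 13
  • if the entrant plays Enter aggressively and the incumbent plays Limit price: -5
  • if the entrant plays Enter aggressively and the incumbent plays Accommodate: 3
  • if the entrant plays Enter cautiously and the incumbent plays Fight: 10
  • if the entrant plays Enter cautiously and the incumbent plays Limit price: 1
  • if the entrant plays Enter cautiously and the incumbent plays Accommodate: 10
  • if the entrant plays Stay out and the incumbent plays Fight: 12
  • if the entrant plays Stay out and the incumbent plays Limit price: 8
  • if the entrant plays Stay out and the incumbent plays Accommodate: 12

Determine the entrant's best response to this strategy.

Stay out

E[Enter aggressively] = 0.375·(3) + 0.25·(-5) + 0.375·(13) = 4.75
E[Enter cautiously] = 0.375·(10) + 0.25·(1) + 0.375·(10) = 7.75
E[Stay out] = 0.375·(12) + 0.25·(8) + 0.375·(12) = 11
Best response: Stay out (11 is the largest).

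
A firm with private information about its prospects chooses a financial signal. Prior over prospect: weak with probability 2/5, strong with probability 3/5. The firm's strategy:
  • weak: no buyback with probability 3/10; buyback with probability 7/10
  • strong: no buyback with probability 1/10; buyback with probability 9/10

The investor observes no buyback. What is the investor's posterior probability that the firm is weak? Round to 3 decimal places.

0.667

P(no buyback) = (2/5)·(3/10) + (3/5)·(1/10) = 9/50
P(weak | no buyback) = ((2/5)·(3/10)) / (9/50) = (3/25) / (9/50) = 2/3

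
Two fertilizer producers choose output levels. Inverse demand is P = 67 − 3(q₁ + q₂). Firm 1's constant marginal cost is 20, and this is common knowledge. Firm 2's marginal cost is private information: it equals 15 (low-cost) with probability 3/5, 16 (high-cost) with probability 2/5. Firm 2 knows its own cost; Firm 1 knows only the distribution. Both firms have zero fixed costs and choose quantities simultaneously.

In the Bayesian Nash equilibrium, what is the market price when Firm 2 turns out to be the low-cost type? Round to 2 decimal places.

Firm 2 with cost c maximizes (67 − 3(q₁+q₂) − c)·q₂, giving q₂(c) = (67 − c − 3q₁)/6.
E[c₂] = 3/5·15 + 2/5·16 = 15.4
Firm 1's FOC against E[q₂] yields q₁ = (67 − 2·20 + E[c₂])/9 = (67 − 40 + 15.4)/9 = 4.71111.
q₂(low-cost) = 6.31111, so P = 67 − 3·(4.71111 + 6.31111) = 33.9333.

33.93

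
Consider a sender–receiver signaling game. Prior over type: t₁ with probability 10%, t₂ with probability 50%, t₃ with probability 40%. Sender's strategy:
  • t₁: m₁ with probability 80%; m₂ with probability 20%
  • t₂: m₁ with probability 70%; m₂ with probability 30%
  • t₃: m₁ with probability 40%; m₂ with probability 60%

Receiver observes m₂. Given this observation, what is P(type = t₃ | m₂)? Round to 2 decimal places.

0.59

P(m₂) = 0.1·0.2 + 0.5·0.3 + 0.4·0.6 = 0.41
P(t₃ | m₂) = (0.4·0.6) / 0.41 = 0.24 / 0.41 = 0.585366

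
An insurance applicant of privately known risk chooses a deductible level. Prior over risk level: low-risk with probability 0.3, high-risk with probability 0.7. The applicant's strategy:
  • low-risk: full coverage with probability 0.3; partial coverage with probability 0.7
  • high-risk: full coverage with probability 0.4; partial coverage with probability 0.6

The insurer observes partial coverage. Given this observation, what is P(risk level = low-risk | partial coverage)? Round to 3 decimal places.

0.333

P(partial coverage) = 0.3·0.7 + 0.7·0.6 = 0.63
P(low-risk | partial coverage) = (0.3·0.7) / 0.63 = 0.21 / 0.63 = 0.333333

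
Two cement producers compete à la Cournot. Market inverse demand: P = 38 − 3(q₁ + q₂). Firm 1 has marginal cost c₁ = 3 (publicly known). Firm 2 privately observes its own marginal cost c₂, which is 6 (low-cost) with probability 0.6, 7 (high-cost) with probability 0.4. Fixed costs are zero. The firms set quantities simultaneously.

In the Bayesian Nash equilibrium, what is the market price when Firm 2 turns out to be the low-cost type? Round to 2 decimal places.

15.60

Each type of Firm 2 best-responds to q₁; Firm 1 best-responds to the expected q₂ over Firm 2's types.
Firm 2 with cost c maximizes (38 − 3(q₁+q₂) − c)·q₂, giving q₂(c) = (38 − c − 3q₁)/6.
E[c₂] = 0.6·6 + 0.4·7 = 6.4
Firm 1's FOC against E[q₂] yields q₁ = (38 − 2·3 + E[c₂])/9 = (38 − 6 + 6.4)/9 = 4.26667.
q₂(low-cost) = 3.2, so P = 38 − 3·(4.26667 + 3.2) = 15.6.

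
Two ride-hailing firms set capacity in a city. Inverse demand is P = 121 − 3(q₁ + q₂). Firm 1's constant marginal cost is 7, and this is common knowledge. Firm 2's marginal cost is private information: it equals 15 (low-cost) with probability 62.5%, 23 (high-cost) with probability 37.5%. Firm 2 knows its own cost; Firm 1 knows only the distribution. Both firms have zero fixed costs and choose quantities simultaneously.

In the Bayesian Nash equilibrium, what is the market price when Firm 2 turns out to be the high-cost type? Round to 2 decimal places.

Type-c best response for Firm 2: q₂(c) = (121 − c)/6 − q₁/2.
Firm 1 maximizes expected profit; its first-order condition is 121 − 6q₁ − 3E[q₂] − 7 = 0.
Substituting E[q₂] and solving: E[c₂] = 18, so q₁ = (121 − 2·7 + 18)/9 = 13.8889.
q₂(high-cost) = 9.38889, so P = 121 − 3·(13.8889 + 9.38889) = 51.1667.

51.17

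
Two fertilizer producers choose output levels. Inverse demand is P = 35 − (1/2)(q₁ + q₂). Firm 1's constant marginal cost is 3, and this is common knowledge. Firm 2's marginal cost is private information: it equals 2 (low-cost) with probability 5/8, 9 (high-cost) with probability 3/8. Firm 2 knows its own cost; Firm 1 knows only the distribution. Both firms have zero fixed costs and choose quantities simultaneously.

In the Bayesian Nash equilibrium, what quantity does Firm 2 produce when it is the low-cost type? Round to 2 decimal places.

Type-c best response for Firm 2: q₂(c) = (35 − c) − q₁/2.
Firm 1 maximizes expected profit; its first-order condition is 35 − q₁ − (1/2)E[q₂] − 3 = 0.
Substituting E[q₂] and solving: E[c₂] = 4.625, so q₁ = (35 − 2·3 + 4.625)/(3/2) = 22.4167.
q₂(low-cost) = (35 − 2 − (1/2)·22.4167) = 21.7917.

21.79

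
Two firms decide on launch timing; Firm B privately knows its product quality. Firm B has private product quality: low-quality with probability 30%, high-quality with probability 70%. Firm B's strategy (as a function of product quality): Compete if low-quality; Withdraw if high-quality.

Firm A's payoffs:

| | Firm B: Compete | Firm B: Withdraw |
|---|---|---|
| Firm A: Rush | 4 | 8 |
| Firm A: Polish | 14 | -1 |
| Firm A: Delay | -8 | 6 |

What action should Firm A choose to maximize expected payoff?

Rush

E[Rush] = 0.3·(4) + 0.7·(8) = 6.8
E[Polish] = 0.3·(14) + 0.7·(-1) = 3.5
E[Delay] = 0.3·(-8) + 0.7·(6) = 1.8
Best response: Rush (6.8 is the largest).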